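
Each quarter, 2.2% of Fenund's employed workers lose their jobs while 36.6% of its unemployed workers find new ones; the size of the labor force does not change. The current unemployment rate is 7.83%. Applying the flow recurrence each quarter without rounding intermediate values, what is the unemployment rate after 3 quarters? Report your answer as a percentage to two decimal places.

Unemployment rate after three quarters ≈ 6.17%.

With a fixed labor force, u_{t+1} = u_t + s·(1−u_t) − f·u_t = u_t·(1−s−f) + s.
Here 1−s−f = 0.612 and s = 0.022.
u_1 = 0.078300 × 0.612 + 0.022 = 0.069920.
u_2 = 0.069920 × 0.612 + 0.022 = 0.064791.
u_3 = 0.064791 × 0.612 + 0.022 = 0.061652.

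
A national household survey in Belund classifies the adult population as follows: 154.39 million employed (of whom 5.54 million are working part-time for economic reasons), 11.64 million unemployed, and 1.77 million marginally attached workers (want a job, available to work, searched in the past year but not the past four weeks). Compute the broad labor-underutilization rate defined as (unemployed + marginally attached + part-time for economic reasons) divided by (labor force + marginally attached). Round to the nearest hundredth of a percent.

Labor force = 154.39 + 11.64 = 166.03 million.
Numerator = 11.64 + 1.77 + 5.54 = 18.95 million.
Denominator = 166.03 + 1.77 = 167.80 million.
Broad rate = 18.95 / 167.80 = 11.29%.

Broad underutilization rate ≈ 11.29%.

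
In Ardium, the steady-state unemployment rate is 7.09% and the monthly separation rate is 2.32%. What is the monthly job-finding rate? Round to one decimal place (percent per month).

From u* = s/(s+f): f = s·(1−u)/u.
f = 2.32 × (1 − 0.0709) / 0.0709 = 2.1555 / 0.0709 ≈ 30.4% per month.

Job-finding rate ≈ 30.4% per month.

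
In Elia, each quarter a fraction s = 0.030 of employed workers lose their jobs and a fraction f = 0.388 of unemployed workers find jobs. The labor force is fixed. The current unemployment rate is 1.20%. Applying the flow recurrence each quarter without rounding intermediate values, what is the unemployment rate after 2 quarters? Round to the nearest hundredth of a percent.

Unemployment rate after two quarters ≈ 5.15%.

With a fixed labor force, u_{t+1} = u_t + s·(1−u_t) − f·u_t = u_t·(1−s−f) + s.
Here 1−s−f = 0.582 and s = 0.030.
u_1 = 0.012000 × 0.582 + 0.030 = 0.036984.
u_2 = 0.036984 × 0.582 + 0.030 = 0.051525.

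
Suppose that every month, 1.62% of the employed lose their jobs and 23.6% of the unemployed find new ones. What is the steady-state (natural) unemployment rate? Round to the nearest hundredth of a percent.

Steady-state unemployment rate ≈ 6.42%.

At steady state the flows balance: s·E = f·U, so U/(E+U) = s/(s+f).
u* = 1.62 / (1.62 + 23.6) = 1.62 / 25.22 = 6.42%.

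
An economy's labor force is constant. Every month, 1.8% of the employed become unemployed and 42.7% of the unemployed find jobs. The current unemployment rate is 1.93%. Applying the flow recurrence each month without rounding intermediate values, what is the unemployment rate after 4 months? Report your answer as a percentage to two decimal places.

Unemployment rate after four months ≈ 3.84%.

With a fixed labor force, u_{t+1} = u_t + s·(1−u_t) − f·u_t = u_t·(1−s−f) + s.
Here 1−s−f = 0.555 and s = 0.018.
u_1 = 0.019300 × 0.555 + 0.018 = 0.028712.
u_2 = 0.028712 × 0.555 + 0.018 = 0.033935.
u_3 = 0.033935 × 0.555 + 0.018 = 0.036834.
u_4 = 0.036834 × 0.555 + 0.018 = 0.038443.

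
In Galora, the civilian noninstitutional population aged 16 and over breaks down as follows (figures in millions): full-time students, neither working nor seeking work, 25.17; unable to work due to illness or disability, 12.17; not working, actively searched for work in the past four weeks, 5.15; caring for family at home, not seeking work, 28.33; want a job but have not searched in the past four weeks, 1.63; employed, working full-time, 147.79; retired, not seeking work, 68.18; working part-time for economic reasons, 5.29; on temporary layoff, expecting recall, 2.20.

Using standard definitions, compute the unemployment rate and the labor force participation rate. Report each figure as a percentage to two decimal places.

Unemployment rate ≈ 4.58%; labor force participation rate ≈ 54.22%.

Employed = 147.79 + 5.29 = 153.08 million (anyone who worked, including part-time for economic reasons, counts as employed).
Unemployed = 5.15 + 2.20 = 7.35 million (jobless and actively searching, or on temporary layoff).
Labor force = 153.08 + 7.35 = 160.43 million.
Not in labor force = 25.17 + 12.17 + 28.33 + 1.63 + 68.18 = 135.48 million (those not working and not actively searching are outside the labor force — including those who want a job but have given up searching).
Civilian working-age population = 160.43 + 135.48 = 295.91 million.
Unemployment rate = 7.35 / 160.43 = 4.58%.
Labor force participation rate = 160.43 / 295.91 = 54.22%.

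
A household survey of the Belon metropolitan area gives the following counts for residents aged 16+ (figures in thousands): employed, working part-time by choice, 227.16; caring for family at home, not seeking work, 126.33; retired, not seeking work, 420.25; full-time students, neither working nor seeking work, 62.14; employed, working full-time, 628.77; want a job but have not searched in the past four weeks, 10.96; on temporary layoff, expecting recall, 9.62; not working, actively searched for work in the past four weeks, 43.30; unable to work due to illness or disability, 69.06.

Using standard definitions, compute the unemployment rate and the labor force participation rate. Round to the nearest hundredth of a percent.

Employed = 227.16 + 628.77 = 855.93 thousand.
Unemployed = 9.62 + 43.30 = 52.92 thousand (jobless and actively searching, or on temporary layoff).
Labor force = 855.93 + 52.92 = 908.85 thousand.
Not in labor force = 126.33 + 420.25 + 62.14 + 10.96 + 69.06 = 688.74 thousand (those not working and not actively searching are outside the labor force — including those who want a job but have given up searching).
Civilian working-age population = 908.85 + 688.74 = 1,597.59 thousand.
Unemployment rate = 52.92 / 908.85 = 5.82%.
Labor force participation rate = 908.85 / 1,597.59 = 56.89%.

Unemployment rate ≈ 5.82%; labor force participation rate ≈ 56.89%.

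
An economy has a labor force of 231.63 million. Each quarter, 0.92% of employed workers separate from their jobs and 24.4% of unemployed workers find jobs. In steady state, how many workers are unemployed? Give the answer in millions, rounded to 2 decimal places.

About 8.42 million are unemployed in steady state.

Steady-state unemployment rate u* = s/(s+f) = 0.92/(0.92+24.4) = 0.036335.
Unemployed = u* × labor force = 0.036335 × 231.63 ≈ 8.42 million.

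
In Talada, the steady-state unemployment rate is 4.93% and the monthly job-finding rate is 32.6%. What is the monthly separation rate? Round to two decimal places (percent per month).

Separation rate ≈ 1.69% per month.

From u* = s/(s+f): s = u·f/(1−u).
s = 0.0493 × 32.6 / (1 − 0.0493) = 1.6072 / 0.9507 ≈ 1.69% per month.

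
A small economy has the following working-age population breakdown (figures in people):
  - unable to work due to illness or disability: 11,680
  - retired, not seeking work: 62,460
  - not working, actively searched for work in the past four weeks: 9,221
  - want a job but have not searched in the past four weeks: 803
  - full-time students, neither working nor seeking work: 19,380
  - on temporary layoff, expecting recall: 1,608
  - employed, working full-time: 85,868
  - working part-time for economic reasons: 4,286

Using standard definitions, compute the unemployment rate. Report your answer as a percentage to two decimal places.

Unemployment rate ≈ 10.72%.

Employed = 85,868 + 4,286 = 90,154 (anyone who worked, including part-time for economic reasons, counts as employed).
Unemployed = 9,221 + 1,608 = 10,829 (jobless and actively searching, or on temporary layoff).
Labor force = 90,154 + 10,829 = 100,983.
Unemployment rate = 10,829 / 100,983 = 10.72%.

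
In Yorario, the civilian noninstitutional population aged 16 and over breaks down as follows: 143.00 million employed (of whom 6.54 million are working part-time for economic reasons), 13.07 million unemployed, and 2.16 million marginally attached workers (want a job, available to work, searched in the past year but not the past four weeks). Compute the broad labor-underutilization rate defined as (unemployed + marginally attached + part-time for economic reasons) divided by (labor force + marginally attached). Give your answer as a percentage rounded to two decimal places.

Labor force = 143.00 + 13.07 = 156.07 million.
Numerator = 13.07 + 2.16 + 6.54 = 21.77 million.
Denominator = 156.07 + 2.16 = 158.23 million.
Broad rate = 21.77 / 158.23 = 13.76%.

Broad underutilization rate ≈ 13.76%.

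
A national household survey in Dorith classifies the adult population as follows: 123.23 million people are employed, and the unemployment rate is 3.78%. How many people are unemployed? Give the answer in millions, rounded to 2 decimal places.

Let U be the number unemployed. The labor force is E + U, and U/(E+U) = 0.0378.
So U = 0.0378 × 123.23 / (1 − 0.0378) = 4.6581 / 0.9622 ≈ 4.84 million.

About 4.84 million are unemployed.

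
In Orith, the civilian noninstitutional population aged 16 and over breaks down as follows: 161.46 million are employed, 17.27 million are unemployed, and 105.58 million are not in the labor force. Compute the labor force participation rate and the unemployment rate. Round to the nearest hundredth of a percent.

Labor force = employed + unemployed = 161.46 + 17.27 = 178.73 million.
Working-age population = 178.73 + 105.58 = 284.31 million.
Unemployment rate = 17.27 / 178.73 = 9.66%.
Labor force participation rate = 178.73 / 284.31 = 62.86%.

Labor force participation rate ≈ 62.86%; unemployment rate ≈ 9.66%.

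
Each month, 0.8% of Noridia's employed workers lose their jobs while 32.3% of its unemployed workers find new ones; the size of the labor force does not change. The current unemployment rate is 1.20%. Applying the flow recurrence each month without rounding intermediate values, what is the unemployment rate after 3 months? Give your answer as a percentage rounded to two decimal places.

With a fixed labor force, u_{t+1} = u_t + s·(1−u_t) − f·u_t = u_t·(1−s−f) + s.
Here 1−s−f = 0.669 and s = 0.008.
u_1 = 0.012000 × 0.669 + 0.008 = 0.016028.
u_2 = 0.016028 × 0.669 + 0.008 = 0.018723.
u_3 = 0.018723 × 0.669 + 0.008 = 0.020526.

Unemployment rate after three months ≈ 2.05%.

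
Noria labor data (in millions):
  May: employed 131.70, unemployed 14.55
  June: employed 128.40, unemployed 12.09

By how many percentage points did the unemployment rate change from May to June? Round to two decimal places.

The unemployment rate changed by −1.34 percentage points.

May: labor force = 131.70 + 14.55 = 146.25; u = 14.55/146.25 = 9.95%.
June: labor force = 128.40 + 12.09 = 140.49; u = 12.09/140.49 = 8.61%.
Change = 8.61% − 9.95% = −1.34 pp.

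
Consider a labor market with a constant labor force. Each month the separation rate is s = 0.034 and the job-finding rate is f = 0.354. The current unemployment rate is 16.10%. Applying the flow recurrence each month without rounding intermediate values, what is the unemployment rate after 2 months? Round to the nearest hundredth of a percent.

With a fixed labor force, u_{t+1} = u_t + s·(1−u_t) − f·u_t = u_t·(1−s−f) + s.
Here 1−s−f = 0.612 and s = 0.034.
u_1 = 0.161000 × 0.612 + 0.034 = 0.132532.
u_2 = 0.132532 × 0.612 + 0.034 = 0.115110.

Unemployment rate after two months ≈ 11.51%.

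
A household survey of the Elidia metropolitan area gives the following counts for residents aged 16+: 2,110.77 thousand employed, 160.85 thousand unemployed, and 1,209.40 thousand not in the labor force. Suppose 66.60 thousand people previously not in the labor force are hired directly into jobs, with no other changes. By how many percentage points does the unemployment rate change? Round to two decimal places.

The unemployment rate changes by −0.20 percentage points.

Initially, labor force = 2,110.77 + 160.85 = 2,271.62 thousand, so u = 160.85/2,271.62 = 7.08%.
After the change, employed and labor force both rise by 66.60; unemployed unchanged → E = 2,177.37, U = 160.85, labor force = 2,338.22 thousand.
New unemployment rate = 160.85 / 2,338.22 = 6.88%.
Change = 6.88% − 7.08% = −0.20 percentage points.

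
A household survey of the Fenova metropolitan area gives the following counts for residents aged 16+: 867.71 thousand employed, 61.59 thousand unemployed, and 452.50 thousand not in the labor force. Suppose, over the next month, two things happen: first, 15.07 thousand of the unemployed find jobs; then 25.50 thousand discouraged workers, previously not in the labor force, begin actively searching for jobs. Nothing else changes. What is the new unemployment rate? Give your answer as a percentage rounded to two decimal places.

New unemployment rate ≈ 7.54%.

Initially, labor force = 867.71 + 61.59 = 929.30 thousand, so u = 61.59/929.30 = 6.63%.
After the first change, unemployed falls and employed rises by 15.07; labor force unchanged → E = 882.78, U = 46.52, labor force = 929.30 thousand.
After the second change, unemployed and labor force both rise by 25.50 → E = 882.78, U = 72.02, labor force = 954.80 thousand.
New unemployment rate = 72.02 / 954.80 = 7.54%.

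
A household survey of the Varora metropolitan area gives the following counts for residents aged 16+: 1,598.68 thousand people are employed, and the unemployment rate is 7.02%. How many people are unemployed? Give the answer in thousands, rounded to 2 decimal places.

Let U be the number unemployed. The labor force is E + U, and U/(E+U) = 0.0702.
So U = 0.0702 × 1,598.68 / (1 − 0.0702) = 112.2273 / 0.9298 ≈ 120.70 thousand.

About 120.70 thousand are unemployed.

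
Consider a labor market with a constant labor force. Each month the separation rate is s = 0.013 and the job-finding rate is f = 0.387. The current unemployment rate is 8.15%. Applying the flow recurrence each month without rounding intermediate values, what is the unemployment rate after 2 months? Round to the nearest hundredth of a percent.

Unemployment rate after two months ≈ 5.01%.

With a fixed labor force, u_{t+1} = u_t + s·(1−u_t) − f·u_t = u_t·(1−s−f) + s.
Here 1−s−f = 0.600 and s = 0.013.
u_1 = 0.081500 × 0.600 + 0.013 = 0.061900.
u_2 = 0.061900 × 0.600 + 0.013 = 0.050140.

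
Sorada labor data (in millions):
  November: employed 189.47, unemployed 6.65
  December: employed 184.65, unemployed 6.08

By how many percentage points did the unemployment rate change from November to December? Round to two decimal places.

The unemployment rate changed by −0.20 percentage points.

November: labor force = 189.47 + 6.65 = 196.12; u = 6.65/196.12 = 3.39%.
December: labor force = 184.65 + 6.08 = 190.73; u = 6.08/190.73 = 3.19%.
Change = 3.19% − 3.39% = −0.20 pp.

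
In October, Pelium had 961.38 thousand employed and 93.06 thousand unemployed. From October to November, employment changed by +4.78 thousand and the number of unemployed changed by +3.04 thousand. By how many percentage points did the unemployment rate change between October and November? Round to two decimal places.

October: labor force = 961.38 + 93.06 = 1,054.44; u = 93.06/1,054.44 = 8.83%.
November: labor force = 966.16 + 96.10 = 1,062.26; u = 96.10/1,062.26 = 9.05%.
Change = 9.05% − 8.83% = +0.22 pp.

The unemployment rate changed by +0.22 percentage points.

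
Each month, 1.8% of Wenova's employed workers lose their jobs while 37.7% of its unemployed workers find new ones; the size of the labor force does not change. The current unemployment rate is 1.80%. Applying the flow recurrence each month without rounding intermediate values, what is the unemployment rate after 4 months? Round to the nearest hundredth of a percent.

Unemployment rate after four months ≈ 4.19%.

With a fixed labor force, u_{t+1} = u_t + s·(1−u_t) − f·u_t = u_t·(1−s−f) + s.
Here 1−s−f = 0.605 and s = 0.018.
u_1 = 0.018000 × 0.605 + 0.018 = 0.028890.
u_2 = 0.028890 × 0.605 + 0.018 = 0.035478.
u_3 = 0.035478 × 0.605 + 0.018 = 0.039464.
u_4 = 0.039464 × 0.605 + 0.018 = 0.041876.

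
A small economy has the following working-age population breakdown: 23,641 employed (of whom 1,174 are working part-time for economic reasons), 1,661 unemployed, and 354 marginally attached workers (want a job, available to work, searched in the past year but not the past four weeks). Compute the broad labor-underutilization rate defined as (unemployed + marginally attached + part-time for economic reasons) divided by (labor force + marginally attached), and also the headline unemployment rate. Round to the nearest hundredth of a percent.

Labor force = 23,641 + 1,661 = 25,302.
Numerator = 1,661 + 354 + 1,174 = 3,189.
Denominator = 25,302 + 354 = 25,656.
Broad rate = 3,189 / 25,656 = 12.43%.
Headline unemployment rate = 1,661 / 25,302 = 6.56%.

Broad underutilization rate ≈ 12.43%; headline unemployment rate ≈ 6.56%.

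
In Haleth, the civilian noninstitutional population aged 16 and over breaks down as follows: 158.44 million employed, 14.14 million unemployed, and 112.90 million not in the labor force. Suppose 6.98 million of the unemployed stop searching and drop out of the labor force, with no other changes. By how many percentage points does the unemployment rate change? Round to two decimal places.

The unemployment rate changes by −3.87 percentage points.

Initially, labor force = 158.44 + 14.14 = 172.58 million, so u = 14.14/172.58 = 8.19%.
After the change, unemployed and labor force both fall by 6.98 → E = 158.44, U = 7.16, labor force = 165.60 million.
New unemployment rate = 7.16 / 165.60 = 4.32%.
Change = 4.32% − 8.19% = −3.87 percentage points.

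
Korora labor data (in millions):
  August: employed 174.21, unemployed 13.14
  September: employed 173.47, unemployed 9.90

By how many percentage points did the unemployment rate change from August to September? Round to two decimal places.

The unemployment rate changed by −1.61 percentage points.

August: labor force = 174.21 + 13.14 = 187.35; u = 13.14/187.35 = 7.01%.
September: labor force = 173.47 + 9.90 = 183.37; u = 9.90/183.37 = 5.40%.
Change = 5.40% − 7.01% = −1.61 pp.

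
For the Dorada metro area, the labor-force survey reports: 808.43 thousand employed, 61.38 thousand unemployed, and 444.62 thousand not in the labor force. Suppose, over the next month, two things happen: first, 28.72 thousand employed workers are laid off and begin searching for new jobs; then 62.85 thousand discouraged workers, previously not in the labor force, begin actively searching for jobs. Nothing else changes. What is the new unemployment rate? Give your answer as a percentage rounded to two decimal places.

New unemployment rate ≈ 16.40%.

Initially, labor force = 808.43 + 61.38 = 869.81 thousand, so u = 61.38/869.81 = 7.06%.
After the first change, employed falls and unemployed rises by 28.72; labor force unchanged → E = 779.71, U = 90.10, labor force = 869.81 thousand.
After the second change, unemployed and labor force both rise by 62.85 → E = 779.71, U = 152.95, labor force = 932.66 thousand.
New unemployment rate = 152.95 / 932.66 = 16.40%.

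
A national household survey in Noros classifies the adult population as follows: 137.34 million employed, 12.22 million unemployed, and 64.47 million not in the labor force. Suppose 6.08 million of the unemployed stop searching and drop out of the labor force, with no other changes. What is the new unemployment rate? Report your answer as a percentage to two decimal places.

Initially, labor force = 137.34 + 12.22 = 149.56 million, so u = 12.22/149.56 = 8.17%.
After the change, unemployed and labor force both fall by 6.08 → E = 137.34, U = 6.14, labor force = 143.48 million.
New unemployment rate = 6.14 / 143.48 = 4.28%.

New unemployment rate ≈ 4.28%.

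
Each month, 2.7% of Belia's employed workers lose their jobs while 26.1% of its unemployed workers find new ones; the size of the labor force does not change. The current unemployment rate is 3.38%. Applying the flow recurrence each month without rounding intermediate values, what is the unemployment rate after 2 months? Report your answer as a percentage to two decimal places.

With a fixed labor force, u_{t+1} = u_t + s·(1−u_t) − f·u_t = u_t·(1−s−f) + s.
Here 1−s−f = 0.712 and s = 0.027.
u_1 = 0.033800 × 0.712 + 0.027 = 0.051066.
u_2 = 0.051066 × 0.712 + 0.027 = 0.063359.

Unemployment rate after two months ≈ 6.34%.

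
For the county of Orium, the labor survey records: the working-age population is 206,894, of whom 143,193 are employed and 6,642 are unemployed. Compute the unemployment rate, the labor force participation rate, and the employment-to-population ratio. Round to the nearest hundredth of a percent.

Unemployment rate ≈ 4.43%; labor force participation rate ≈ 72.42%; employment-population ratio ≈ 69.21%.

Labor force = employed + unemployed = 143,193 + 6,642 = 149,835.
Unemployment rate = 6,642 / 149,835 = 4.43%.
Labor force participation rate = 149,835 / 206,894 = 72.42%.
Employment-population ratio = 143,193 / 206,894 = 69.21%.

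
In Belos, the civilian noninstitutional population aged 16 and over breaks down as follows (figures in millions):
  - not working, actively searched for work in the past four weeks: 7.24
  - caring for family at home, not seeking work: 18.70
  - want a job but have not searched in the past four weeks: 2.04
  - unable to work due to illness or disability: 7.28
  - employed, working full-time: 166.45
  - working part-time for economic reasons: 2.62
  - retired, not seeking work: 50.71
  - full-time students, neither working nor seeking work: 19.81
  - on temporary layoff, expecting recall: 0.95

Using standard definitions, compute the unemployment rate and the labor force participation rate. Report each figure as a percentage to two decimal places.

Employed = 166.45 + 2.62 = 169.07 million (anyone who worked, including part-time for economic reasons, counts as employed).
Unemployed = 7.24 + 0.95 = 8.19 million (jobless and actively searching, or on temporary layoff).
Labor force = 169.07 + 8.19 = 177.26 million.
Not in labor force = 18.70 + 2.04 + 7.28 + 50.71 + 19.81 = 98.54 million (those not working and not actively searching are outside the labor force — including those who want a job but have given up searching).
Civilian working-age population = 177.26 + 98.54 = 275.80 million.
Unemployment rate = 8.19 / 177.26 = 4.62%.
Labor force participation rate = 177.26 / 275.80 = 64.27%.

Unemployment rate ≈ 4.62%; labor force participation rate ≈ 64.27%.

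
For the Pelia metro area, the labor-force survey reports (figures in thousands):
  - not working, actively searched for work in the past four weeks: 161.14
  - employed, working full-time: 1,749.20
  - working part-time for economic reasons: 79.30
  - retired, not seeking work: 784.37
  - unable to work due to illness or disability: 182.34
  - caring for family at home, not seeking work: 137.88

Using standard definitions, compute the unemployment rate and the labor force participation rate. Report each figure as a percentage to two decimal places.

Employed = 1,749.20 + 79.30 = 1,828.50 thousand (anyone who worked, including part-time for economic reasons, counts as employed).
Unemployed = 161.14 thousand.
Labor force = 1,828.50 + 161.14 = 1,989.64 thousand.
Not in labor force = 784.37 + 182.34 + 137.88 = 1,104.59 thousand (those not working and not actively searching are outside the labor force).
Civilian working-age population = 1,989.64 + 1,104.59 = 3,094.23 thousand.
Unemployment rate = 161.14 / 1,989.64 = 8.10%.
Labor force participation rate = 1,989.64 / 3,094.23 = 64.30%.

Unemployment rate ≈ 8.10%; labor force participation rate ≈ 64.30%.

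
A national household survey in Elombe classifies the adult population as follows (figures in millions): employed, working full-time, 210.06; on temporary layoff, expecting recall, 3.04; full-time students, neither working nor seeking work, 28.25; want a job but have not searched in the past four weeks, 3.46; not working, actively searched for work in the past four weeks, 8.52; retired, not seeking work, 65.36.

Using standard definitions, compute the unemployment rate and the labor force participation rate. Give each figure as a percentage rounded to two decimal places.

Employed = 210.06 million.
Unemployed = 3.04 + 8.52 = 11.56 million (jobless and actively searching, or on temporary layoff).
Labor force = 210.06 + 11.56 = 221.62 million.
Not in labor force = 28.25 + 3.46 + 65.36 = 97.07 million (those not working and not actively searching are outside the labor force — including those who want a job but have given up searching).
Civilian working-age population = 221.62 + 97.07 = 318.69 million.
Unemployment rate = 11.56 / 221.62 = 5.22%.
Labor force participation rate = 221.62 / 318.69 = 69.54%.

Unemployment rate ≈ 5.22%; labor force participation rate ≈ 69.54%.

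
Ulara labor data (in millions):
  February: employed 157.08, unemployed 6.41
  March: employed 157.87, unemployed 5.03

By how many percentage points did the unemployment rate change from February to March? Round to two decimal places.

February: labor force = 157.08 + 6.41 = 163.49; u = 6.41/163.49 = 3.92%.
March: labor force = 157.87 + 5.03 = 162.90; u = 5.03/162.90 = 3.09%.
Change = 3.09% − 3.92% = −0.83 pp.

The unemployment rate changed by −0.83 percentage points.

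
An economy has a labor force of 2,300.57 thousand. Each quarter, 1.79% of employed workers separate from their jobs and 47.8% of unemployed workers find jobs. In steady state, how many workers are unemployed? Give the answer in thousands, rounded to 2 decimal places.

About 83.04 thousand are unemployed in steady state.

Steady-state unemployment rate u* = s/(s+f) = 1.79/(1.79+47.8) = 0.036096.
Unemployed = u* × labor force = 0.036096 × 2,300.57 ≈ 83.04 thousand.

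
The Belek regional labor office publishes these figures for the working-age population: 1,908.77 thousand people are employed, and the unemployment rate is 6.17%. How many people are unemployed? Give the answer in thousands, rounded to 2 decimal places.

Let U be the number unemployed. The labor force is E + U, and U/(E+U) = 0.0617.
So U = 0.0617 × 1,908.77 / (1 − 0.0617) = 117.7711 / 0.9383 ≈ 125.52 thousand.

About 125.52 thousand are unemployed.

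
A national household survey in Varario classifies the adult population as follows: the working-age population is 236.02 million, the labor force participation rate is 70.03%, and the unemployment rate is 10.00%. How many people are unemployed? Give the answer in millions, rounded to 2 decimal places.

About 16.53 million are unemployed.

Labor force = 0.7003 × 236.02 = 165.28 million.
Unemployed = 0.1000 × 165.28 ≈ 16.53 million.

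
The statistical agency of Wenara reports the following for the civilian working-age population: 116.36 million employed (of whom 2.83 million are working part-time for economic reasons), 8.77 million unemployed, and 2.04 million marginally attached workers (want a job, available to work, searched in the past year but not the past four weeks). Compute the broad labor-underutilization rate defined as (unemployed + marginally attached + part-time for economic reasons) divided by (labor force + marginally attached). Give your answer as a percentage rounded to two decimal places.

Broad underutilization rate ≈ 10.73%.

Labor force = 116.36 + 8.77 = 125.13 million.
Numerator = 8.77 + 2.04 + 2.83 = 13.64 million.
Denominator = 125.13 + 2.04 = 127.17 million.
Broad rate = 13.64 / 127.17 = 10.73%.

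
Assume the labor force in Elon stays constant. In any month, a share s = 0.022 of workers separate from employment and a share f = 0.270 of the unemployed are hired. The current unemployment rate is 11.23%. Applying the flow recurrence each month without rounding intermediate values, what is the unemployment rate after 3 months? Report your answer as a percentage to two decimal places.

With a fixed labor force, u_{t+1} = u_t + s·(1−u_t) − f·u_t = u_t·(1−s−f) + s.
Here 1−s−f = 0.708 and s = 0.022.
u_1 = 0.112300 × 0.708 + 0.022 = 0.101508.
u_2 = 0.101508 × 0.708 + 0.022 = 0.093868.
u_3 = 0.093868 × 0.708 + 0.022 = 0.088459.

Unemployment rate after three months ≈ 8.85%.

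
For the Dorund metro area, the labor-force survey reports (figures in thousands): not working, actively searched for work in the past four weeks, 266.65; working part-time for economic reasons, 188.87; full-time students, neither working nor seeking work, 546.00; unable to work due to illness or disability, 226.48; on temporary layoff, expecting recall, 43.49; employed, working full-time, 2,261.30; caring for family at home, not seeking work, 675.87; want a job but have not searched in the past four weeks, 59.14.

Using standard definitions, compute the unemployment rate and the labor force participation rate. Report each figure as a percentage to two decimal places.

Unemployment rate ≈ 11.24%; labor force participation rate ≈ 64.68%.

Employed = 188.87 + 2,261.30 = 2,450.17 thousand (anyone who worked, including part-time for economic reasons, counts as employed).
Unemployed = 266.65 + 43.49 = 310.14 thousand (jobless and actively searching, or on temporary layoff).
Labor force = 2,450.17 + 310.14 = 2,760.31 thousand.
Not in labor force = 546.00 + 226.48 + 675.87 + 59.14 = 1,507.49 thousand (those not working and not actively searching are outside the labor force — including those who want a job but have given up searching).
Civilian working-age population = 2,760.31 + 1,507.49 = 4,267.80 thousand.
Unemployment rate = 310.14 / 2,760.31 = 11.24%.
Labor force participation rate = 2,760.31 / 4,267.80 = 64.68%.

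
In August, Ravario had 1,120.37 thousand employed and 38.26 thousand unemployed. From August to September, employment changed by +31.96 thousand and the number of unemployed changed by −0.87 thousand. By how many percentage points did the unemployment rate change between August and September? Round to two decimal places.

The unemployment rate changed by −0.16 percentage points.

August: labor force = 1,120.37 + 38.26 = 1,158.63; u = 38.26/1,158.63 = 3.30%.
September: labor force = 1,152.33 + 37.39 = 1,189.72; u = 37.39/1,189.72 = 3.14%.
Change = 3.14% − 3.30% = −0.16 pp.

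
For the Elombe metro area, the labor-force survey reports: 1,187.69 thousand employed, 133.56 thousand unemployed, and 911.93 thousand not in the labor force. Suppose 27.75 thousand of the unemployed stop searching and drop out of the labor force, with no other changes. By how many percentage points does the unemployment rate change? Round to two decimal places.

Initially, labor force = 1,187.69 + 133.56 = 1,321.25 thousand, so u = 133.56/1,321.25 = 10.11%.
After the change, unemployed and labor force both fall by 27.75 → E = 1,187.69, U = 105.81, labor force = 1,293.50 thousand.
New unemployment rate = 105.81 / 1,293.50 = 8.18%.
Change = 8.18% − 10.11% = −1.93 percentage points.

The unemployment rate changes by −1.93 percentage points.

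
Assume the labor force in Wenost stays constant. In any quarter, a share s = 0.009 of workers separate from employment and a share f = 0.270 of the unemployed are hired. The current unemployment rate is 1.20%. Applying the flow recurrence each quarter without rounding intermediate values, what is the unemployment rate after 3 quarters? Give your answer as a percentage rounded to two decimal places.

With a fixed labor force, u_{t+1} = u_t + s·(1−u_t) − f·u_t = u_t·(1−s−f) + s.
Here 1−s−f = 0.721 and s = 0.009.
u_1 = 0.012000 × 0.721 + 0.009 = 0.017652.
u_2 = 0.017652 × 0.721 + 0.009 = 0.021727.
u_3 = 0.021727 × 0.721 + 0.009 = 0.024665.

Unemployment rate after three quarters ≈ 2.47%.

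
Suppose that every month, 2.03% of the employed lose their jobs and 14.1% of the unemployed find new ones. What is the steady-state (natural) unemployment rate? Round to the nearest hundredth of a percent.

Steady-state unemployment rate ≈ 12.59%.

At steady state the flows balance: s·E = f·U, so U/(E+U) = s/(s+f).
u* = 2.03 / (2.03 + 14.1) = 2.03 / 16.13 = 12.59%.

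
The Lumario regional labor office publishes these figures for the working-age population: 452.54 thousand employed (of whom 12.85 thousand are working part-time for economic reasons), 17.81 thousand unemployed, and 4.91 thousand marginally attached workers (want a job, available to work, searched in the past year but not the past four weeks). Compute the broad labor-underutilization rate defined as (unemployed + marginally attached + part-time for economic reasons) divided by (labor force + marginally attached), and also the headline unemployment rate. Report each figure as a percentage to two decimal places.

Labor force = 452.54 + 17.81 = 470.35 thousand.
Numerator = 17.81 + 4.91 + 12.85 = 35.57 thousand.
Denominator = 470.35 + 4.91 = 475.26 thousand.
Broad rate = 35.57 / 475.26 = 7.48%.
Headline unemployment rate = 17.81 / 470.35 = 3.79%.

Broad underutilization rate ≈ 7.48%; headline unemployment rate ≈ 3.79%.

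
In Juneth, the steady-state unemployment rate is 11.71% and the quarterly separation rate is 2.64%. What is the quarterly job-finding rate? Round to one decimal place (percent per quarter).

Job-finding rate ≈ 19.9% per quarter.

From u* = s/(s+f): f = s·(1−u)/u.
f = 2.64 × (1 − 0.1171) / 0.1171 = 2.3309 / 0.1171 ≈ 19.9% per quarter.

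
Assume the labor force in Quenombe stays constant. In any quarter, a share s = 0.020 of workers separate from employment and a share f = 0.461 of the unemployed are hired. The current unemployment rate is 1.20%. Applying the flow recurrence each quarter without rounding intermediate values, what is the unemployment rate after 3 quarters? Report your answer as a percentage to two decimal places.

Unemployment rate after three quarters ≈ 3.74%.

With a fixed labor force, u_{t+1} = u_t + s·(1−u_t) − f·u_t = u_t·(1−s−f) + s.
Here 1−s−f = 0.519 and s = 0.020.
u_1 = 0.012000 × 0.519 + 0.020 = 0.026228.
u_2 = 0.026228 × 0.519 + 0.020 = 0.033612.
u_3 = 0.033612 × 0.519 + 0.020 = 0.037445.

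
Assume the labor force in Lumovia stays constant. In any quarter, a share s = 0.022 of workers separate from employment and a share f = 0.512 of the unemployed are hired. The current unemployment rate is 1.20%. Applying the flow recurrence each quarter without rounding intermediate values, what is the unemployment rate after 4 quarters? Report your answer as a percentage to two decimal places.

Unemployment rate after four quarters ≈ 3.98%.

With a fixed labor force, u_{t+1} = u_t + s·(1−u_t) − f·u_t = u_t·(1−s−f) + s.
Here 1−s−f = 0.466 and s = 0.022.
u_1 = 0.012000 × 0.466 + 0.022 = 0.027592.
u_2 = 0.027592 × 0.466 + 0.022 = 0.034858.
u_3 = 0.034858 × 0.466 + 0.022 = 0.038244.
u_4 = 0.038244 × 0.466 + 0.022 = 0.039822.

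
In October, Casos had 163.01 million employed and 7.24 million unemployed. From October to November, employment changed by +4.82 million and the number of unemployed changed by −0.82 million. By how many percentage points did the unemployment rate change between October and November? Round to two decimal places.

October: labor force = 163.01 + 7.24 = 170.25; u = 7.24/170.25 = 4.25%.
November: labor force = 167.83 + 6.42 = 174.25; u = 6.42/174.25 = 3.68%.
Change = 3.68% − 4.25% = −0.57 pp.

The unemployment rate changed by −0.57 percentage points.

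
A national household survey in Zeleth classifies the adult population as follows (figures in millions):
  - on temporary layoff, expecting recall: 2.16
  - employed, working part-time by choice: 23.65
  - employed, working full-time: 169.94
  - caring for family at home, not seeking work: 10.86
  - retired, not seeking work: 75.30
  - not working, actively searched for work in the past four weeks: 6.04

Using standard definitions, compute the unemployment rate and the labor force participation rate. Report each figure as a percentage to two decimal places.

Employed = 23.65 + 169.94 = 193.59 million.
Unemployed = 2.16 + 6.04 = 8.20 million (jobless and actively searching, or on temporary layoff).
Labor force = 193.59 + 8.20 = 201.79 million.
Not in labor force = 10.86 + 75.30 = 86.16 million (those not working and not actively searching are outside the labor force).
Civilian working-age population = 201.79 + 86.16 = 287.95 million.
Unemployment rate = 8.20 / 201.79 = 4.06%.
Labor force participation rate = 201.79 / 287.95 = 70.08%.

Unemployment rate ≈ 4.06%; labor force participation rate ≈ 70.08%.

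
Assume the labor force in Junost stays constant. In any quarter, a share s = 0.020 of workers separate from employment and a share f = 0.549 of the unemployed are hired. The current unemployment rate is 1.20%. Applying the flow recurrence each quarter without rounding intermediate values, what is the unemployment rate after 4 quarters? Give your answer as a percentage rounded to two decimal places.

Unemployment rate after four quarters ≈ 3.44%.

With a fixed labor force, u_{t+1} = u_t + s·(1−u_t) − f·u_t = u_t·(1−s−f) + s.
Here 1−s−f = 0.431 and s = 0.020.
u_1 = 0.012000 × 0.431 + 0.020 = 0.025172.
u_2 = 0.025172 × 0.431 + 0.020 = 0.030849.
u_3 = 0.030849 × 0.431 + 0.020 = 0.033296.
u_4 = 0.033296 × 0.431 + 0.020 = 0.034351.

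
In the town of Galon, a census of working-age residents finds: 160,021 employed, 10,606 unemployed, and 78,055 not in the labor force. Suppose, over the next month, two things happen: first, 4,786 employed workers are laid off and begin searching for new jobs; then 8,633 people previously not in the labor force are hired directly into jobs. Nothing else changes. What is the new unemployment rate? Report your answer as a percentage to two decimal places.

Initially, labor force = 160,021 + 10,606 = 170,627, so u = 10,606/170,627 = 6.22%.
After the first change, employed falls and unemployed rises by 4,786; labor force unchanged → E = 155,235, U = 15,392, labor force = 170,627.
After the second change, employed and labor force both rise by 8,633; unemployed unchanged → E = 163,868, U = 15,392, labor force = 179,260.
New unemployment rate = 15,392 / 179,260 = 8.59%.

New unemployment rate ≈ 8.59%.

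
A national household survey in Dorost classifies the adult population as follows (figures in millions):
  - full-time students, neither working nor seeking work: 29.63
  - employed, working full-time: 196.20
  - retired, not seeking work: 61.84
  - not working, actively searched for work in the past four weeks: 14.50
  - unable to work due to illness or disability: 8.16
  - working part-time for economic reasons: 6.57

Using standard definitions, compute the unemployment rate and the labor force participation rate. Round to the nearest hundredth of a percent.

Unemployment rate ≈ 6.67%; labor force participation rate ≈ 68.56%.

Employed = 196.20 + 6.57 = 202.77 million (anyone who worked, including part-time for economic reasons, counts as employed).
Unemployed = 14.50 million.
Labor force = 202.77 + 14.50 = 217.27 million.
Not in labor force = 29.63 + 61.84 + 8.16 = 99.63 million (those not working and not actively searching are outside the labor force).
Civilian working-age population = 217.27 + 99.63 = 316.90 million.
Unemployment rate = 14.50 / 217.27 = 6.67%.
Labor force participation rate = 217.27 / 316.90 = 68.56%.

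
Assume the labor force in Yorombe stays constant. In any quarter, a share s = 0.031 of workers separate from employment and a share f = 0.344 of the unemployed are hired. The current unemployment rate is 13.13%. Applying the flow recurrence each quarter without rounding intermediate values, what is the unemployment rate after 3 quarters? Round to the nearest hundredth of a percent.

Unemployment rate after three quarters ≈ 9.45%.

With a fixed labor force, u_{t+1} = u_t + s·(1−u_t) − f·u_t = u_t·(1−s−f) + s.
Here 1−s−f = 0.625 and s = 0.031.
u_1 = 0.131300 × 0.625 + 0.031 = 0.113062.
u_2 = 0.113062 × 0.625 + 0.031 = 0.101664.
u_3 = 0.101664 × 0.625 + 0.031 = 0.094540.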